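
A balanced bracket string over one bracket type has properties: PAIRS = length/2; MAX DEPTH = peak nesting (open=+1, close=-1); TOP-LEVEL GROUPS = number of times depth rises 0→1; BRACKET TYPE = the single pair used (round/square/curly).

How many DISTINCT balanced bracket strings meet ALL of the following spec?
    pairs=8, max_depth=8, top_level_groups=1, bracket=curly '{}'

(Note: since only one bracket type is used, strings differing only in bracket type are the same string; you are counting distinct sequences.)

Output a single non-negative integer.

Answer: 1

Derivation:
Spec: pairs=8 depth=8 groups=1
Count(depth <= 8) = 429
Count(depth <= 7) = 428
Count(depth == 8) = 429 - 428 = 1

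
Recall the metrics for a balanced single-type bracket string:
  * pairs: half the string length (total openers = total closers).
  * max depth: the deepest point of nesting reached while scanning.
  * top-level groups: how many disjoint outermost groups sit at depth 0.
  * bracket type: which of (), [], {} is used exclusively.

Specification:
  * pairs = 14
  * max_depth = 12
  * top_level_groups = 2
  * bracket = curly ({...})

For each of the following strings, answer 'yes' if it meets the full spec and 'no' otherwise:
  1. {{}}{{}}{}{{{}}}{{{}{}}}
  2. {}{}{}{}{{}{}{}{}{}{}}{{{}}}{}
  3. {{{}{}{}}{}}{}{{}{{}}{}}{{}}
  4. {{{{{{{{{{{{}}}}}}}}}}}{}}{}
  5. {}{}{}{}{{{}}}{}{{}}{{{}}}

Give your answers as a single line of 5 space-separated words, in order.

String 1 '{{}}{{}}{}{{{}}}{{{}{}}}': depth seq [1 2 1 0 1 2 1 0 1 0 1 2 3 2 1 0 1 2 3 2 3 2 1 0]
  -> pairs=12 depth=3 groups=5 -> no
String 2 '{}{}{}{}{{}{}{}{}{}{}}{{{}}}{}': depth seq [1 0 1 0 1 0 1 0 1 2 1 2 1 2 1 2 1 2 1 2 1 0 1 2 3 2 1 0 1 0]
  -> pairs=15 depth=3 groups=7 -> no
String 3 '{{{}{}{}}{}}{}{{}{{}}{}}{{}}': depth seq [1 2 3 2 3 2 3 2 1 2 1 0 1 0 1 2 1 2 3 2 1 2 1 0 1 2 1 0]
  -> pairs=14 depth=3 groups=4 -> no
String 4 '{{{{{{{{{{{{}}}}}}}}}}}{}}{}': depth seq [1 2 3 4 5 6 7 8 9 10 11 12 11 10 9 8 7 6 5 4 3 2 1 2 1 0 1 0]
  -> pairs=14 depth=12 groups=2 -> yes
String 5 '{}{}{}{}{{{}}}{}{{}}{{{}}}': depth seq [1 0 1 0 1 0 1 0 1 2 3 2 1 0 1 0 1 2 1 0 1 2 3 2 1 0]
  -> pairs=13 depth=3 groups=8 -> no

Answer: no no no yes no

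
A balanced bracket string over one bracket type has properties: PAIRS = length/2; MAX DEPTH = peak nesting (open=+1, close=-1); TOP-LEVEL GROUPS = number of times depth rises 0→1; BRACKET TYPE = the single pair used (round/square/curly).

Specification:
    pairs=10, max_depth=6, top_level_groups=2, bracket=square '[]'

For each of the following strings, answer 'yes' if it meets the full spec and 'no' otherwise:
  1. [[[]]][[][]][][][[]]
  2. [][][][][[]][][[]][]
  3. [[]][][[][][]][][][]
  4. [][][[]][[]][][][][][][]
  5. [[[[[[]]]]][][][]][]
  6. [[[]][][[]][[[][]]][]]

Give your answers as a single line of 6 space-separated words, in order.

String 1 '[[[]]][[][]][][][[]]': depth seq [1 2 3 2 1 0 1 2 1 2 1 0 1 0 1 0 1 2 1 0]
  -> pairs=10 depth=3 groups=5 -> no
String 2 '[][][][][[]][][[]][]': depth seq [1 0 1 0 1 0 1 0 1 2 1 0 1 0 1 2 1 0 1 0]
  -> pairs=10 depth=2 groups=8 -> no
String 3 '[[]][][[][][]][][][]': depth seq [1 2 1 0 1 0 1 2 1 2 1 2 1 0 1 0 1 0 1 0]
  -> pairs=10 depth=2 groups=6 -> no
String 4 '[][][[]][[]][][][][][][]': depth seq [1 0 1 0 1 2 1 0 1 2 1 0 1 0 1 0 1 0 1 0 1 0 1 0]
  -> pairs=12 depth=2 groups=10 -> no
String 5 '[[[[[[]]]]][][][]][]': depth seq [1 2 3 4 5 6 5 4 3 2 1 2 1 2 1 2 1 0 1 0]
  -> pairs=10 depth=6 groups=2 -> yes
String 6 '[[[]][][[]][[[][]]][]]': depth seq [1 2 3 2 1 2 1 2 3 2 1 2 3 4 3 4 3 2 1 2 1 0]
  -> pairs=11 depth=4 groups=1 -> no

Answer: no no no no yes no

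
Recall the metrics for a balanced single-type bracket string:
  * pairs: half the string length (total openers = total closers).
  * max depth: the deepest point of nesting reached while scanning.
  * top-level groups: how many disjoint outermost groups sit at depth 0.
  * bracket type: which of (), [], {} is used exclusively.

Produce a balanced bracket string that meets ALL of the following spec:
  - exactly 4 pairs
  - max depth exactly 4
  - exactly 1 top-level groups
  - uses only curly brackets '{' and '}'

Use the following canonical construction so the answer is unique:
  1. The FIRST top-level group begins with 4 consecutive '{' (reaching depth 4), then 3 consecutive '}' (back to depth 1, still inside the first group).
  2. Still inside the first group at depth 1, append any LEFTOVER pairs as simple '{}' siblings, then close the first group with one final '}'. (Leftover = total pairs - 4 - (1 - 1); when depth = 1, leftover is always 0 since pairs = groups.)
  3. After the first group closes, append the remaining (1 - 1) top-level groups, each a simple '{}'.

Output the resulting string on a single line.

Answer: {{{{}}}}

Derivation:
Spec: pairs=4 depth=4 groups=1
Leftover pairs = 4 - 4 - (1-1) = 0
First group: deep chain of depth 4 + 0 sibling pairs
Remaining 0 groups: simple '{}' each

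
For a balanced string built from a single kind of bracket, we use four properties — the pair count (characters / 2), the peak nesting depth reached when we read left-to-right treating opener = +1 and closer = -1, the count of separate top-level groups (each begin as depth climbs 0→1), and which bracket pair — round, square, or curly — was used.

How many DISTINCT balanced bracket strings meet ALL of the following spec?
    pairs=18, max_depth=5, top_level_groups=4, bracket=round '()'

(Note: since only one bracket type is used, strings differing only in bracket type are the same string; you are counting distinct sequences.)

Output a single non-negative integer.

Spec: pairs=18 depth=5 groups=4
Count(depth <= 5) = 30982330
Count(depth <= 4) = 12698218
Count(depth == 5) = 30982330 - 12698218 = 18284112

Answer: 18284112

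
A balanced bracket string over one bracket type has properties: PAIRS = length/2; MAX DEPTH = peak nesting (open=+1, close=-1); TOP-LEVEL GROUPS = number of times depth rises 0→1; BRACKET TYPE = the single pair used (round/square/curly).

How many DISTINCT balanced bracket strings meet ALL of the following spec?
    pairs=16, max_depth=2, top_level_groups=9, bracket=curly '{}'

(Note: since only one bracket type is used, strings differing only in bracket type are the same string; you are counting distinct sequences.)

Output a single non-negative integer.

Spec: pairs=16 depth=2 groups=9
Count(depth <= 2) = 6435
Count(depth <= 1) = 0
Count(depth == 2) = 6435 - 0 = 6435

Answer: 6435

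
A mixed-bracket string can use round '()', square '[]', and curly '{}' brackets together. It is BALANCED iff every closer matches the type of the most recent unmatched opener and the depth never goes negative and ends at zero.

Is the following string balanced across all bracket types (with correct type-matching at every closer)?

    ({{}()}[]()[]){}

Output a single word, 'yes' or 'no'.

Answer: yes

Derivation:
pos 0: push '('; stack = (
pos 1: push '{'; stack = ({
pos 2: push '{'; stack = ({{
pos 3: '}' matches '{'; pop; stack = ({
pos 4: push '('; stack = ({(
pos 5: ')' matches '('; pop; stack = ({
pos 6: '}' matches '{'; pop; stack = (
pos 7: push '['; stack = ([
pos 8: ']' matches '['; pop; stack = (
pos 9: push '('; stack = ((
pos 10: ')' matches '('; pop; stack = (
pos 11: push '['; stack = ([
pos 12: ']' matches '['; pop; stack = (
pos 13: ')' matches '('; pop; stack = (empty)
pos 14: push '{'; stack = {
pos 15: '}' matches '{'; pop; stack = (empty)
end: stack empty → VALID
Verdict: properly nested → yes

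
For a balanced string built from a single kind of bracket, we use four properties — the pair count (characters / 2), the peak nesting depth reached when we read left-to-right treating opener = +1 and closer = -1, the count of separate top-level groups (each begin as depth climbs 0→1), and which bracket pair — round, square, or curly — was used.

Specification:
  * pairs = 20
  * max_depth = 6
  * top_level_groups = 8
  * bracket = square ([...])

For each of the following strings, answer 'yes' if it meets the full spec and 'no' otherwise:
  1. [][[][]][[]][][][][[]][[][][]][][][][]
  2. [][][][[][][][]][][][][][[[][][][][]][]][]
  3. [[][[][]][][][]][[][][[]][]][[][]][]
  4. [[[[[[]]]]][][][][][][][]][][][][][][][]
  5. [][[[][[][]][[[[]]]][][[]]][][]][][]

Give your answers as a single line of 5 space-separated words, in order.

String 1 '[][[][]][[]][][][][[]][[][][]][][][][]': depth seq [1 0 1 2 1 2 1 0 1 2 1 0 1 0 1 0 1 0 1 2 1 0 1 2 1 2 1 2 1 0 1 0 1 0 1 0 1 0]
  -> pairs=19 depth=2 groups=12 -> no
String 2 '[][][][[][][][]][][][][][[[][][][][]][]][]': depth seq [1 0 1 0 1 0 1 2 1 2 1 2 1 2 1 0 1 0 1 0 1 0 1 0 1 2 3 2 3 2 3 2 3 2 3 2 1 2 1 0 1 0]
  -> pairs=21 depth=3 groups=10 -> no
String 3 '[[][[][]][][][]][[][][[]][]][[][]][]': depth seq [1 2 1 2 3 2 3 2 1 2 1 2 1 2 1 0 1 2 1 2 1 2 3 2 1 2 1 0 1 2 1 2 1 0 1 0]
  -> pairs=18 depth=3 groups=4 -> no
String 4 '[[[[[[]]]]][][][][][][][]][][][][][][][]': depth seq [1 2 3 4 5 6 5 4 3 2 1 2 1 2 1 2 1 2 1 2 1 2 1 2 1 0 1 0 1 0 1 0 1 0 1 0 1 0 1 0]
  -> pairs=20 depth=6 groups=8 -> yes
String 5 '[][[[][[][]][[[[]]]][][[]]][][]][][]': depth seq [1 0 1 2 3 2 3 4 3 4 3 2 3 4 5 6 5 4 3 2 3 2 3 4 3 2 1 2 1 2 1 0 1 0 1 0]
  -> pairs=18 depth=6 groups=4 -> no

Answer: no no no yes no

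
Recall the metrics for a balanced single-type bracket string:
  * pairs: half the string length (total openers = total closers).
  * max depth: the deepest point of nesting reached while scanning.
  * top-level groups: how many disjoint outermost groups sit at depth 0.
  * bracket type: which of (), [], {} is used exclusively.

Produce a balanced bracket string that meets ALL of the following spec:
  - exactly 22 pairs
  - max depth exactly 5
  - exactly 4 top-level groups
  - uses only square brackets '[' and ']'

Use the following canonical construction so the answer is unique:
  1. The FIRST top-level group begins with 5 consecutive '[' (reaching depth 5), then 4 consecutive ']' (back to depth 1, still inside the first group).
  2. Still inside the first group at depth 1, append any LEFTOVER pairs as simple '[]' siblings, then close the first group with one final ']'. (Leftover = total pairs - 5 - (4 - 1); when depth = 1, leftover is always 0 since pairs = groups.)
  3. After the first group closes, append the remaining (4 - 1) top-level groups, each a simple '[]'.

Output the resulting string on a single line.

Spec: pairs=22 depth=5 groups=4
Leftover pairs = 22 - 5 - (4-1) = 14
First group: deep chain of depth 5 + 14 sibling pairs
Remaining 3 groups: simple '[]' each

Answer: [[[[[]]]][][][][][][][][][][][][][][]][][][]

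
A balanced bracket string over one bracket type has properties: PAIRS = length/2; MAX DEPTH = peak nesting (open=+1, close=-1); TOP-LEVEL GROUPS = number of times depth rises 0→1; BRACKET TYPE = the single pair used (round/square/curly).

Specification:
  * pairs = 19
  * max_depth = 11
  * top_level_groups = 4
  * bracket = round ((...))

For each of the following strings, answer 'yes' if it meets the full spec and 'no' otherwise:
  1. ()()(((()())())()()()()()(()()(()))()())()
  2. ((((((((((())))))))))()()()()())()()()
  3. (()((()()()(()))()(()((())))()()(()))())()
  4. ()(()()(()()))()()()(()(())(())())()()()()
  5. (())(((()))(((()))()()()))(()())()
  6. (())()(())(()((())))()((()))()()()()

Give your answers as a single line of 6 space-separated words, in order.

Answer: no yes no no no no

Derivation:
String 1 '()()(((()())())()()()()()(()()(()))()())()': depth seq [1 0 1 0 1 2 3 4 3 4 3 2 3 2 1 2 1 2 1 2 1 2 1 2 1 2 3 2 3 2 3 4 3 2 1 2 1 2 1 0 1 0]
  -> pairs=21 depth=4 groups=4 -> no
String 2 '((((((((((())))))))))()()()()())()()()': depth seq [1 2 3 4 5 6 7 8 9 10 11 10 9 8 7 6 5 4 3 2 1 2 1 2 1 2 1 2 1 2 1 0 1 0 1 0 1 0]
  -> pairs=19 depth=11 groups=4 -> yes
String 3 '(()((()()()(()))()(()((())))()()(()))())()': depth seq [1 2 1 2 3 4 3 4 3 4 3 4 5 4 3 2 3 2 3 4 3 4 5 6 5 4 3 2 3 2 3 2 3 4 3 2 1 2 1 0 1 0]
  -> pairs=21 depth=6 groups=2 -> no
String 4 '()(()()(()()))()()()(()(())(())())()()()()': depth seq [1 0 1 2 1 2 1 2 3 2 3 2 1 0 1 0 1 0 1 0 1 2 1 2 3 2 1 2 3 2 1 2 1 0 1 0 1 0 1 0 1 0]
  -> pairs=21 depth=3 groups=10 -> no
String 5 '(())(((()))(((()))()()()))(()())()': depth seq [1 2 1 0 1 2 3 4 3 2 1 2 3 4 5 4 3 2 3 2 3 2 3 2 1 0 1 2 1 2 1 0 1 0]
  -> pairs=17 depth=5 groups=4 -> no
String 6 '(())()(())(()((())))()((()))()()()()': depth seq [1 2 1 0 1 0 1 2 1 0 1 2 1 2 3 4 3 2 1 0 1 0 1 2 3 2 1 0 1 0 1 0 1 0 1 0]
  -> pairs=18 depth=4 groups=10 -> no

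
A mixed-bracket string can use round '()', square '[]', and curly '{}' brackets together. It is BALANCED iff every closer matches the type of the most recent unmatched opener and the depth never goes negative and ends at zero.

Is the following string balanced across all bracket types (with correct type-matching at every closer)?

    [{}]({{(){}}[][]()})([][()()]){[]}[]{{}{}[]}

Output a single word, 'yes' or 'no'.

pos 0: push '['; stack = [
pos 1: push '{'; stack = [{
pos 2: '}' matches '{'; pop; stack = [
pos 3: ']' matches '['; pop; stack = (empty)
pos 4: push '('; stack = (
pos 5: push '{'; stack = ({
pos 6: push '{'; stack = ({{
pos 7: push '('; stack = ({{(
pos 8: ')' matches '('; pop; stack = ({{
pos 9: push '{'; stack = ({{{
pos 10: '}' matches '{'; pop; stack = ({{
pos 11: '}' matches '{'; pop; stack = ({
pos 12: push '['; stack = ({[
pos 13: ']' matches '['; pop; stack = ({
pos 14: push '['; stack = ({[
pos 15: ']' matches '['; pop; stack = ({
pos 16: push '('; stack = ({(
pos 17: ')' matches '('; pop; stack = ({
pos 18: '}' matches '{'; pop; stack = (
pos 19: ')' matches '('; pop; stack = (empty)
pos 20: push '('; stack = (
pos 21: push '['; stack = ([
pos 22: ']' matches '['; pop; stack = (
pos 23: push '['; stack = ([
pos 24: push '('; stack = ([(
pos 25: ')' matches '('; pop; stack = ([
pos 26: push '('; stack = ([(
pos 27: ')' matches '('; pop; stack = ([
pos 28: ']' matches '['; pop; stack = (
pos 29: ')' matches '('; pop; stack = (empty)
pos 30: push '{'; stack = {
pos 31: push '['; stack = {[
pos 32: ']' matches '['; pop; stack = {
pos 33: '}' matches '{'; pop; stack = (empty)
pos 34: push '['; stack = [
pos 35: ']' matches '['; pop; stack = (empty)
pos 36: push '{'; stack = {
pos 37: push '{'; stack = {{
pos 38: '}' matches '{'; pop; stack = {
pos 39: push '{'; stack = {{
pos 40: '}' matches '{'; pop; stack = {
pos 41: push '['; stack = {[
pos 42: ']' matches '['; pop; stack = {
pos 43: '}' matches '{'; pop; stack = (empty)
end: stack empty → VALID
Verdict: properly nested → yes

Answer: yes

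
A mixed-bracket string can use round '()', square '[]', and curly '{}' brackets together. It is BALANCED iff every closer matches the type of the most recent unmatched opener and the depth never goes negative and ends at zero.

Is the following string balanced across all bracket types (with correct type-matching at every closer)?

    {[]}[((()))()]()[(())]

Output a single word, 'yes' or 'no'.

Answer: yes

Derivation:
pos 0: push '{'; stack = {
pos 1: push '['; stack = {[
pos 2: ']' matches '['; pop; stack = {
pos 3: '}' matches '{'; pop; stack = (empty)
pos 4: push '['; stack = [
pos 5: push '('; stack = [(
pos 6: push '('; stack = [((
pos 7: push '('; stack = [(((
pos 8: ')' matches '('; pop; stack = [((
pos 9: ')' matches '('; pop; stack = [(
pos 10: ')' matches '('; pop; stack = [
pos 11: push '('; stack = [(
pos 12: ')' matches '('; pop; stack = [
pos 13: ']' matches '['; pop; stack = (empty)
pos 14: push '('; stack = (
pos 15: ')' matches '('; pop; stack = (empty)
pos 16: push '['; stack = [
pos 17: push '('; stack = [(
pos 18: push '('; stack = [((
pos 19: ')' matches '('; pop; stack = [(
pos 20: ')' matches '('; pop; stack = [
pos 21: ']' matches '['; pop; stack = (empty)
end: stack empty → VALID
Verdict: properly nested → yes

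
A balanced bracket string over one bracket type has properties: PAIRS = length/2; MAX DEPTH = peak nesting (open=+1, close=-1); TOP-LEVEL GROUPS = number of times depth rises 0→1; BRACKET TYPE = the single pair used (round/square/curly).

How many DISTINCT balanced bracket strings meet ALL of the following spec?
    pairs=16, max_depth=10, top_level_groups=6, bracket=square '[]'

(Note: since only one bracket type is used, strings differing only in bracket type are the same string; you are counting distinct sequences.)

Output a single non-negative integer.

Answer: 132

Derivation:
Spec: pairs=16 depth=10 groups=6
Count(depth <= 10) = 1225779
Count(depth <= 9) = 1225647
Count(depth == 10) = 1225779 - 1225647 = 132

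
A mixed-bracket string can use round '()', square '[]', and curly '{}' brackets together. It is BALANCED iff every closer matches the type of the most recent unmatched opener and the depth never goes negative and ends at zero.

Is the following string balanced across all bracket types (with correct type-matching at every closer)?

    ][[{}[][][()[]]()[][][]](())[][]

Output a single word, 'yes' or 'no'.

Answer: no

Derivation:
pos 0: saw closer ']' but stack is empty → INVALID
Verdict: unmatched closer ']' at position 0 → no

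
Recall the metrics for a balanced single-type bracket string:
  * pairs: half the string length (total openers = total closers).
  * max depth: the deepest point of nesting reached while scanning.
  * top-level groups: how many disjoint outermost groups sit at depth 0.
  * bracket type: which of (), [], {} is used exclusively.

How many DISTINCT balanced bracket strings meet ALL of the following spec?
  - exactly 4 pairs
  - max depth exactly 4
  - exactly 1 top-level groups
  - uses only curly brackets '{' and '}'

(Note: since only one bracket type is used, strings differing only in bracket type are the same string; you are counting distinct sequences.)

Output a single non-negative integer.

Spec: pairs=4 depth=4 groups=1
Count(depth <= 4) = 5
Count(depth <= 3) = 4
Count(depth == 4) = 5 - 4 = 1

Answer: 1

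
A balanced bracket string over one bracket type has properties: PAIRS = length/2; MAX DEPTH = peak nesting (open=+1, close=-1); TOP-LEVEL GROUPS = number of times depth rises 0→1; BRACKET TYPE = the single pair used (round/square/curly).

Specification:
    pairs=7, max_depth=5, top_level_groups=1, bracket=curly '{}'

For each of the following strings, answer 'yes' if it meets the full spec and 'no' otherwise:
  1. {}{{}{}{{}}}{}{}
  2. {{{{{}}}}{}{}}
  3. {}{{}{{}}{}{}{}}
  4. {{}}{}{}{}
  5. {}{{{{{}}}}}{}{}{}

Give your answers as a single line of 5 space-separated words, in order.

String 1 '{}{{}{}{{}}}{}{}': depth seq [1 0 1 2 1 2 1 2 3 2 1 0 1 0 1 0]
  -> pairs=8 depth=3 groups=4 -> no
String 2 '{{{{{}}}}{}{}}': depth seq [1 2 3 4 5 4 3 2 1 2 1 2 1 0]
  -> pairs=7 depth=5 groups=1 -> yes
String 3 '{}{{}{{}}{}{}{}}': depth seq [1 0 1 2 1 2 3 2 1 2 1 2 1 2 1 0]
  -> pairs=8 depth=3 groups=2 -> no
String 4 '{{}}{}{}{}': depth seq [1 2 1 0 1 0 1 0 1 0]
  -> pairs=5 depth=2 groups=4 -> no
String 5 '{}{{{{{}}}}}{}{}{}': depth seq [1 0 1 2 3 4 5 4 3 2 1 0 1 0 1 0 1 0]
  -> pairs=9 depth=5 groups=5 -> no

Answer: no yes no no no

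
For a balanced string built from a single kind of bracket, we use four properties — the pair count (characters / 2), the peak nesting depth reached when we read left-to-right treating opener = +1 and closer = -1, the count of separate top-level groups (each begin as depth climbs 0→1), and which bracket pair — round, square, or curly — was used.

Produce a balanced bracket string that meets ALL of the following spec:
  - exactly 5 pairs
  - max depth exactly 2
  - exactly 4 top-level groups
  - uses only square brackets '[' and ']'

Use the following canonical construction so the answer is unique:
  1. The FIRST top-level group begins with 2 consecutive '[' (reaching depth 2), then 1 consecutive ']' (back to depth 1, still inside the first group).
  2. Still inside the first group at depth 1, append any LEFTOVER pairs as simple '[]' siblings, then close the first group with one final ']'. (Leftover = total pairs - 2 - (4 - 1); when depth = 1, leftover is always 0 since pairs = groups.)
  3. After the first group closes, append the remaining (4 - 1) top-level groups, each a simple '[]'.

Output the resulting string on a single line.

Spec: pairs=5 depth=2 groups=4
Leftover pairs = 5 - 2 - (4-1) = 0
First group: deep chain of depth 2 + 0 sibling pairs
Remaining 3 groups: simple '[]' each

Answer: [[]][][][]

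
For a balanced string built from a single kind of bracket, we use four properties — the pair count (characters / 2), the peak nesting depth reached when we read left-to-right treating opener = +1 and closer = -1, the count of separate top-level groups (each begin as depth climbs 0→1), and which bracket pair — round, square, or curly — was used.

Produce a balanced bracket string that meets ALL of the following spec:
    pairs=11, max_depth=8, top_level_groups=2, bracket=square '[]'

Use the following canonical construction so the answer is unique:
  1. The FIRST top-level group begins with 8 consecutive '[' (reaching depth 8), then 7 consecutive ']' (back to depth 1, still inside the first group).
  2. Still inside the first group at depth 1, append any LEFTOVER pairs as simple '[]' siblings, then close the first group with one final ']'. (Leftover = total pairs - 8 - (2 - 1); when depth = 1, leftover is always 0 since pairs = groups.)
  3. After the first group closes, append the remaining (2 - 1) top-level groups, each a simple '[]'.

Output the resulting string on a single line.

Answer: [[[[[[[[]]]]]]][][]][]

Derivation:
Spec: pairs=11 depth=8 groups=2
Leftover pairs = 11 - 8 - (2-1) = 2
First group: deep chain of depth 8 + 2 sibling pairs
Remaining 1 groups: simple '[]' each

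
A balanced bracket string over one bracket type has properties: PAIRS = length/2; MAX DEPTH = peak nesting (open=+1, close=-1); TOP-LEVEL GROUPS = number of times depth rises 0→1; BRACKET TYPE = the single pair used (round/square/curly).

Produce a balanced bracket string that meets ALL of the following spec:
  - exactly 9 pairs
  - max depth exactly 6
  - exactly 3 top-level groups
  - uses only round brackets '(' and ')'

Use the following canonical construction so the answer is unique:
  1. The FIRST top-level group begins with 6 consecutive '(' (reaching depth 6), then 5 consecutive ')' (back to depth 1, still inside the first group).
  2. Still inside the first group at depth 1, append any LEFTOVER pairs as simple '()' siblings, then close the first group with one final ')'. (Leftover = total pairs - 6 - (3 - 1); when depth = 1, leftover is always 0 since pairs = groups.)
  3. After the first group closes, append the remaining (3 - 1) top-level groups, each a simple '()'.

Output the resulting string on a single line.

Answer: (((((()))))())()()

Derivation:
Spec: pairs=9 depth=6 groups=3
Leftover pairs = 9 - 6 - (3-1) = 1
First group: deep chain of depth 6 + 1 sibling pairs
Remaining 2 groups: simple '()' each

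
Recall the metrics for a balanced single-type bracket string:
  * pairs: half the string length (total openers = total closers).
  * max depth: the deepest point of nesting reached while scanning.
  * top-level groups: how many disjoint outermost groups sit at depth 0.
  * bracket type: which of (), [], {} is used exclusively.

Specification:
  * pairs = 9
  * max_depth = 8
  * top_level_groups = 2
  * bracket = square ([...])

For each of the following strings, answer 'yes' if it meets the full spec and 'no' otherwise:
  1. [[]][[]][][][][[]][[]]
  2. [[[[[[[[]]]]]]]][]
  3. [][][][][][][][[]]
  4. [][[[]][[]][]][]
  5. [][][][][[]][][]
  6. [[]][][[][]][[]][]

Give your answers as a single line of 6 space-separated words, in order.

Answer: no yes no no no no

Derivation:
String 1 '[[]][[]][][][][[]][[]]': depth seq [1 2 1 0 1 2 1 0 1 0 1 0 1 0 1 2 1 0 1 2 1 0]
  -> pairs=11 depth=2 groups=7 -> no
String 2 '[[[[[[[[]]]]]]]][]': depth seq [1 2 3 4 5 6 7 8 7 6 5 4 3 2 1 0 1 0]
  -> pairs=9 depth=8 groups=2 -> yes
String 3 '[][][][][][][][[]]': depth seq [1 0 1 0 1 0 1 0 1 0 1 0 1 0 1 2 1 0]
  -> pairs=9 depth=2 groups=8 -> no
String 4 '[][[[]][[]][]][]': depth seq [1 0 1 2 3 2 1 2 3 2 1 2 1 0 1 0]
  -> pairs=8 depth=3 groups=3 -> no
String 5 '[][][][][[]][][]': depth seq [1 0 1 0 1 0 1 0 1 2 1 0 1 0 1 0]
  -> pairs=8 depth=2 groups=7 -> no
String 6 '[[]][][[][]][[]][]': depth seq [1 2 1 0 1 0 1 2 1 2 1 0 1 2 1 0 1 0]
  -> pairs=9 depth=2 groups=5 -> no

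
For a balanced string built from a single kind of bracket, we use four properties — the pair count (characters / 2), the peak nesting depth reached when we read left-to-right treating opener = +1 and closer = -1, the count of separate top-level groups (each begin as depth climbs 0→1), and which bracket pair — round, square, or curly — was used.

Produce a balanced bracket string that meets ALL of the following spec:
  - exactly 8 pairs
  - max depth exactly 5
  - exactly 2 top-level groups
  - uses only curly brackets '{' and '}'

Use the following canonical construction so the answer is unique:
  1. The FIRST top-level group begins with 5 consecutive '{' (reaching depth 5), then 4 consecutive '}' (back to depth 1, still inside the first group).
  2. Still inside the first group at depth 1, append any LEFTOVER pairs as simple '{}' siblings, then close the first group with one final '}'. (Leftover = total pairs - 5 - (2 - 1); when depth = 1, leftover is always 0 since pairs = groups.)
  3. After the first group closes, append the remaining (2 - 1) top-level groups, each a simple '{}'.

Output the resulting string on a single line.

Answer: {{{{{}}}}{}{}}{}

Derivation:
Spec: pairs=8 depth=5 groups=2
Leftover pairs = 8 - 5 - (2-1) = 2
First group: deep chain of depth 5 + 2 sibling pairs
Remaining 1 groups: simple '{}' each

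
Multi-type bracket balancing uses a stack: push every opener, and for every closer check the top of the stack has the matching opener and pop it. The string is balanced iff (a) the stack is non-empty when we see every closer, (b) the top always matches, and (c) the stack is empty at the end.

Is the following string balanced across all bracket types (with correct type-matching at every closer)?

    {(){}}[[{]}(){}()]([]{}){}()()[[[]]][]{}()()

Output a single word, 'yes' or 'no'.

pos 0: push '{'; stack = {
pos 1: push '('; stack = {(
pos 2: ')' matches '('; pop; stack = {
pos 3: push '{'; stack = {{
pos 4: '}' matches '{'; pop; stack = {
pos 5: '}' matches '{'; pop; stack = (empty)
pos 6: push '['; stack = [
pos 7: push '['; stack = [[
pos 8: push '{'; stack = [[{
pos 9: saw closer ']' but top of stack is '{' (expected '}') → INVALID
Verdict: type mismatch at position 9: ']' closes '{' → no

Answer: no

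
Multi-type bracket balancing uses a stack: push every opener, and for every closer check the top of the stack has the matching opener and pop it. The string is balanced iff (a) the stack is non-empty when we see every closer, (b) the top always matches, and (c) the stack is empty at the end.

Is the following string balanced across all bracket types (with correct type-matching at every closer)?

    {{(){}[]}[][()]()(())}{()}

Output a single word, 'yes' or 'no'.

pos 0: push '{'; stack = {
pos 1: push '{'; stack = {{
pos 2: push '('; stack = {{(
pos 3: ')' matches '('; pop; stack = {{
pos 4: push '{'; stack = {{{
pos 5: '}' matches '{'; pop; stack = {{
pos 6: push '['; stack = {{[
pos 7: ']' matches '['; pop; stack = {{
pos 8: '}' matches '{'; pop; stack = {
pos 9: push '['; stack = {[
pos 10: ']' matches '['; pop; stack = {
pos 11: push '['; stack = {[
pos 12: push '('; stack = {[(
pos 13: ')' matches '('; pop; stack = {[
pos 14: ']' matches '['; pop; stack = {
pos 15: push '('; stack = {(
pos 16: ')' matches '('; pop; stack = {
pos 17: push '('; stack = {(
pos 18: push '('; stack = {((
pos 19: ')' matches '('; pop; stack = {(
pos 20: ')' matches '('; pop; stack = {
pos 21: '}' matches '{'; pop; stack = (empty)
pos 22: push '{'; stack = {
pos 23: push '('; stack = {(
pos 24: ')' matches '('; pop; stack = {
pos 25: '}' matches '{'; pop; stack = (empty)
end: stack empty → VALID
Verdict: properly nested → yes

Answer: yes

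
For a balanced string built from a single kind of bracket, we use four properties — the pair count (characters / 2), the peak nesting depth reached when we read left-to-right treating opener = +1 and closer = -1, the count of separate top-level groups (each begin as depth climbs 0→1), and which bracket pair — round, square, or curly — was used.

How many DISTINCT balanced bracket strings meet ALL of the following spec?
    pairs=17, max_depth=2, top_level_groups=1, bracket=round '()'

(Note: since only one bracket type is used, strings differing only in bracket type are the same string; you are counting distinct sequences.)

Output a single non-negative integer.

Answer: 1

Derivation:
Spec: pairs=17 depth=2 groups=1
Count(depth <= 2) = 1
Count(depth <= 1) = 0
Count(depth == 2) = 1 - 0 = 1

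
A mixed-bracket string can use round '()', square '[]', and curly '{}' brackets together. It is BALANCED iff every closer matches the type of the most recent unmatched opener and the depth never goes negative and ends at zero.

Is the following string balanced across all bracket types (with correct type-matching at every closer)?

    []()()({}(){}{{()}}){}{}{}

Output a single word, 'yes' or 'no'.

pos 0: push '['; stack = [
pos 1: ']' matches '['; pop; stack = (empty)
pos 2: push '('; stack = (
pos 3: ')' matches '('; pop; stack = (empty)
pos 4: push '('; stack = (
pos 5: ')' matches '('; pop; stack = (empty)
pos 6: push '('; stack = (
pos 7: push '{'; stack = ({
pos 8: '}' matches '{'; pop; stack = (
pos 9: push '('; stack = ((
pos 10: ')' matches '('; pop; stack = (
pos 11: push '{'; stack = ({
pos 12: '}' matches '{'; pop; stack = (
pos 13: push '{'; stack = ({
pos 14: push '{'; stack = ({{
pos 15: push '('; stack = ({{(
pos 16: ')' matches '('; pop; stack = ({{
pos 17: '}' matches '{'; pop; stack = ({
pos 18: '}' matches '{'; pop; stack = (
pos 19: ')' matches '('; pop; stack = (empty)
pos 20: push '{'; stack = {
pos 21: '}' matches '{'; pop; stack = (empty)
pos 22: push '{'; stack = {
pos 23: '}' matches '{'; pop; stack = (empty)
pos 24: push '{'; stack = {
pos 25: '}' matches '{'; pop; stack = (empty)
end: stack empty → VALID
Verdict: properly nested → yes

Answer: yes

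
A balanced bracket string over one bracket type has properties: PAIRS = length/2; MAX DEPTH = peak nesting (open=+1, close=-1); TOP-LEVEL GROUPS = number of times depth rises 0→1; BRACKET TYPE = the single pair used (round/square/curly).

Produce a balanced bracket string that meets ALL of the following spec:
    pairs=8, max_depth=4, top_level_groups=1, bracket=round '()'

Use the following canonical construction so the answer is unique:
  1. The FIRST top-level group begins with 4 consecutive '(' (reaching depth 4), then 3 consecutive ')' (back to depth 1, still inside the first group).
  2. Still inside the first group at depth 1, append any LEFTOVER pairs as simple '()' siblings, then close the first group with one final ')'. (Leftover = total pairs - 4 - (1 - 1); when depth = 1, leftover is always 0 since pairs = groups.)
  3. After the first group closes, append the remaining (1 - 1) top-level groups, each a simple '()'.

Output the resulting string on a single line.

Spec: pairs=8 depth=4 groups=1
Leftover pairs = 8 - 4 - (1-1) = 4
First group: deep chain of depth 4 + 4 sibling pairs
Remaining 0 groups: simple '()' each

Answer: (((()))()()()())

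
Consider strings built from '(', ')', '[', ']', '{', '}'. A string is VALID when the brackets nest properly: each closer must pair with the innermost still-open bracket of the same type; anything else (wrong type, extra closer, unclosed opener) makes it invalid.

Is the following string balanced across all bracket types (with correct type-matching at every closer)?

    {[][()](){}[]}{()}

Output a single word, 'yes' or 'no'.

pos 0: push '{'; stack = {
pos 1: push '['; stack = {[
pos 2: ']' matches '['; pop; stack = {
pos 3: push '['; stack = {[
pos 4: push '('; stack = {[(
pos 5: ')' matches '('; pop; stack = {[
pos 6: ']' matches '['; pop; stack = {
pos 7: push '('; stack = {(
pos 8: ')' matches '('; pop; stack = {
pos 9: push '{'; stack = {{
pos 10: '}' matches '{'; pop; stack = {
pos 11: push '['; stack = {[
pos 12: ']' matches '['; pop; stack = {
pos 13: '}' matches '{'; pop; stack = (empty)
pos 14: push '{'; stack = {
pos 15: push '('; stack = {(
pos 16: ')' matches '('; pop; stack = {
pos 17: '}' matches '{'; pop; stack = (empty)
end: stack empty → VALID
Verdict: properly nested → yes

Answer: yes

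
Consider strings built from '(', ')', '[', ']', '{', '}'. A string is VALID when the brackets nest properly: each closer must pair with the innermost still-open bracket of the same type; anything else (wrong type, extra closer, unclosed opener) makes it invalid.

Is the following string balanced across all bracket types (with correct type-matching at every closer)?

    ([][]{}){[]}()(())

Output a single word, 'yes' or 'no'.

Answer: yes

Derivation:
pos 0: push '('; stack = (
pos 1: push '['; stack = ([
pos 2: ']' matches '['; pop; stack = (
pos 3: push '['; stack = ([
pos 4: ']' matches '['; pop; stack = (
pos 5: push '{'; stack = ({
pos 6: '}' matches '{'; pop; stack = (
pos 7: ')' matches '('; pop; stack = (empty)
pos 8: push '{'; stack = {
pos 9: push '['; stack = {[
pos 10: ']' matches '['; pop; stack = {
pos 11: '}' matches '{'; pop; stack = (empty)
pos 12: push '('; stack = (
pos 13: ')' matches '('; pop; stack = (empty)
pos 14: push '('; stack = (
pos 15: push '('; stack = ((
pos 16: ')' matches '('; pop; stack = (
pos 17: ')' matches '('; pop; stack = (empty)
end: stack empty → VALID
Verdict: properly nested → yes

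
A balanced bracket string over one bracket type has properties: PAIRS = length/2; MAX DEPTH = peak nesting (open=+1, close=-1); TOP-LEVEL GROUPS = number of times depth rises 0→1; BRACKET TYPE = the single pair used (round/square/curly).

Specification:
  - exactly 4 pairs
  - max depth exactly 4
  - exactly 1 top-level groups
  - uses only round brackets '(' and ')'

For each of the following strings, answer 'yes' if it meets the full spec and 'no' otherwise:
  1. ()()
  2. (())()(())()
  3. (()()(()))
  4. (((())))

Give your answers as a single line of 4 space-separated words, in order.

String 1 '()()': depth seq [1 0 1 0]
  -> pairs=2 depth=1 groups=2 -> no
String 2 '(())()(())()': depth seq [1 2 1 0 1 0 1 2 1 0 1 0]
  -> pairs=6 depth=2 groups=4 -> no
String 3 '(()()(()))': depth seq [1 2 1 2 1 2 3 2 1 0]
  -> pairs=5 depth=3 groups=1 -> no
String 4 '(((())))': depth seq [1 2 3 4 3 2 1 0]
  -> pairs=4 depth=4 groups=1 -> yes

Answer: no no no yes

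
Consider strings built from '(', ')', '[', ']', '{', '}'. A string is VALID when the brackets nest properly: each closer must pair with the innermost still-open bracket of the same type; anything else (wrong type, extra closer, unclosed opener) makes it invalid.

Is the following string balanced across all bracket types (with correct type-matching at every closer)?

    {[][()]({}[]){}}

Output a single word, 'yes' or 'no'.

Answer: yes

Derivation:
pos 0: push '{'; stack = {
pos 1: push '['; stack = {[
pos 2: ']' matches '['; pop; stack = {
pos 3: push '['; stack = {[
pos 4: push '('; stack = {[(
pos 5: ')' matches '('; pop; stack = {[
pos 6: ']' matches '['; pop; stack = {
pos 7: push '('; stack = {(
pos 8: push '{'; stack = {({
pos 9: '}' matches '{'; pop; stack = {(
pos 10: push '['; stack = {([
pos 11: ']' matches '['; pop; stack = {(
pos 12: ')' matches '('; pop; stack = {
pos 13: push '{'; stack = {{
pos 14: '}' matches '{'; pop; stack = {
pos 15: '}' matches '{'; pop; stack = (empty)
end: stack empty → VALID
Verdict: properly nested → yes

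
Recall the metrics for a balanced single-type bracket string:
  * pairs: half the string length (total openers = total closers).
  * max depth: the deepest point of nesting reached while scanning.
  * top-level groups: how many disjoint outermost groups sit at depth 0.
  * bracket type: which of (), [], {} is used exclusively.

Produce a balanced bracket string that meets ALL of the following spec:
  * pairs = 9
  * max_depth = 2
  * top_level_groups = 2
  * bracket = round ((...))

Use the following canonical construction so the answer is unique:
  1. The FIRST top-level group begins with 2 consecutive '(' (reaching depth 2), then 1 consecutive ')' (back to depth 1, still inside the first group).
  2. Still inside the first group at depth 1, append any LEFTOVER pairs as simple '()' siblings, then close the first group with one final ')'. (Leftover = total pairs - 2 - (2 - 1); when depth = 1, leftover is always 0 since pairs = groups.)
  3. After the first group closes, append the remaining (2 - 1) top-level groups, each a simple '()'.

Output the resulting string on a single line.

Answer: (()()()()()()())()

Derivation:
Spec: pairs=9 depth=2 groups=2
Leftover pairs = 9 - 2 - (2-1) = 6
First group: deep chain of depth 2 + 6 sibling pairs
Remaining 1 groups: simple '()' each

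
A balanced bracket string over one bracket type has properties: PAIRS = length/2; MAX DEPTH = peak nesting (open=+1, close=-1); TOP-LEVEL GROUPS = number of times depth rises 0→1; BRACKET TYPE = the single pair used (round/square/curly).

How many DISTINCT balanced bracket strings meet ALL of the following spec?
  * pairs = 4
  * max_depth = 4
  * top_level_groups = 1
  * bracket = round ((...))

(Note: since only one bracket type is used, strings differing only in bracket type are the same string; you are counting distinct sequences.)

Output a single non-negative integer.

Answer: 1

Derivation:
Spec: pairs=4 depth=4 groups=1
Count(depth <= 4) = 5
Count(depth <= 3) = 4
Count(depth == 4) = 5 - 4 = 1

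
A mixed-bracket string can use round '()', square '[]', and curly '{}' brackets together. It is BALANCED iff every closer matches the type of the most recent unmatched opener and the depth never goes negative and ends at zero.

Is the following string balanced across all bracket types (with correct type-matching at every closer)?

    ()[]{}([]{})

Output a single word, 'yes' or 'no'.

Answer: yes

Derivation:
pos 0: push '('; stack = (
pos 1: ')' matches '('; pop; stack = (empty)
pos 2: push '['; stack = [
pos 3: ']' matches '['; pop; stack = (empty)
pos 4: push '{'; stack = {
pos 5: '}' matches '{'; pop; stack = (empty)
pos 6: push '('; stack = (
pos 7: push '['; stack = ([
pos 8: ']' matches '['; pop; stack = (
pos 9: push '{'; stack = ({
pos 10: '}' matches '{'; pop; stack = (
pos 11: ')' matches '('; pop; stack = (empty)
end: stack empty → VALID
Verdict: properly nested → yes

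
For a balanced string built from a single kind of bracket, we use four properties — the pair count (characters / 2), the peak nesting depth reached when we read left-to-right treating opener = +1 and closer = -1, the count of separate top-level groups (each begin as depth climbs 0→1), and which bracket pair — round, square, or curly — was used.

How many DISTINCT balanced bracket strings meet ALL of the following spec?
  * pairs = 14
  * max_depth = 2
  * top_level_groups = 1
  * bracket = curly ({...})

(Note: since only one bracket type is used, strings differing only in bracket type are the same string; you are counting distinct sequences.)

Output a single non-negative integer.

Spec: pairs=14 depth=2 groups=1
Count(depth <= 2) = 1
Count(depth <= 1) = 0
Count(depth == 2) = 1 - 0 = 1

Answer: 1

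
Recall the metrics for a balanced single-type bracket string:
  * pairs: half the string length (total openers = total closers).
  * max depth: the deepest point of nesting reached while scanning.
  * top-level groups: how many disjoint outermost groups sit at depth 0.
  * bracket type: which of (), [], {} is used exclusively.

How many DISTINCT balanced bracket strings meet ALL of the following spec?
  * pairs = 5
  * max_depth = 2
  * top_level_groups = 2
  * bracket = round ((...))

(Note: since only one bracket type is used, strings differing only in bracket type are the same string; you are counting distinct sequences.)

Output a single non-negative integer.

Spec: pairs=5 depth=2 groups=2
Count(depth <= 2) = 4
Count(depth <= 1) = 0
Count(depth == 2) = 4 - 0 = 4

Answer: 4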